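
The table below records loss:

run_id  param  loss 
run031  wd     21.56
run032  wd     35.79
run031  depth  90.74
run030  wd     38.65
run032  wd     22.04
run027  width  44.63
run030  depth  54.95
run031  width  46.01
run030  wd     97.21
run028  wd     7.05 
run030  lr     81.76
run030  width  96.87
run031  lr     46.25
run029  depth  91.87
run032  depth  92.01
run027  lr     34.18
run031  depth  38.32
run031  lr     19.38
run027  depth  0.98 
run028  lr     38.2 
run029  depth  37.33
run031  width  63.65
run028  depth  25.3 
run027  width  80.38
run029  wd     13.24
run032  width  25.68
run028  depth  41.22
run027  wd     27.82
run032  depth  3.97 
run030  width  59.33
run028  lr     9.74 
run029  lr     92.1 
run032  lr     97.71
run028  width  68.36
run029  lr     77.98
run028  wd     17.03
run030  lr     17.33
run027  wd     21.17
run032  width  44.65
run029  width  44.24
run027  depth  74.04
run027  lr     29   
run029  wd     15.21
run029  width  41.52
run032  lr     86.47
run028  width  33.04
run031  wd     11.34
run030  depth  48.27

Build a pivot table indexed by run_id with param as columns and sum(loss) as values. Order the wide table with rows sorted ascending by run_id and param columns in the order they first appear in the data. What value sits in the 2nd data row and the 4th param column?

With rows sorted ascending by run_id, row 2 is run_id=run028. param columns in first-appearance order: wd, depth, width, lr; column 4 is lr.
Long rows with run_id=run028, param=lr: 38.2 + 9.74 = 47.94.

47.94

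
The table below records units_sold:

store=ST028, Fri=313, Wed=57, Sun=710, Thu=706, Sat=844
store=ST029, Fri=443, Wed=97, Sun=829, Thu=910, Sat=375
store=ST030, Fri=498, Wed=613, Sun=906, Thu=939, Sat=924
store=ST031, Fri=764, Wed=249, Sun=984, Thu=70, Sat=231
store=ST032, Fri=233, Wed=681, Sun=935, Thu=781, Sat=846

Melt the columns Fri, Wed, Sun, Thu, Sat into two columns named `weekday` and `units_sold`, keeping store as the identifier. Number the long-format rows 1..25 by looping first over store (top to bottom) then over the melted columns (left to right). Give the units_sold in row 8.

829

25 rows total (5 × 5). Row 8: index ⌊(8-1)/5⌋ = 1 into store → ST029; (8-1) mod 5 = 2 into the melted columns → Sun.
So row 8 is (ST029, Sun, 829); units_sold = 829.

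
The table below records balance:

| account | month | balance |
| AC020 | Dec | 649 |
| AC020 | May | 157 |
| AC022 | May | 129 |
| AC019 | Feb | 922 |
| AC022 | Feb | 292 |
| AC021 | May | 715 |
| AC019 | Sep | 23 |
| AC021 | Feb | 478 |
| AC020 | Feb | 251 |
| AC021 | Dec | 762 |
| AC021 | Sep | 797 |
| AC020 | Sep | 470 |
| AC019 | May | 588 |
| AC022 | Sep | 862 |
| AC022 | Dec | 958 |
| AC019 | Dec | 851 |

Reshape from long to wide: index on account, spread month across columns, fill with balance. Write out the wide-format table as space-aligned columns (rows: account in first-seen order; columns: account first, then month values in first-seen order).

Columns: account plus the 4 distinct month values (Dec, May, Feb, Sep).
For example, row AC020 column Dec takes balance=649 from the long row (AC020, Dec).

account  Dec  May  Feb  Sep
AC020    649  157  251  470
AC022    958  129  292  862
AC019    851  588  922  23 
AC021    762  715  478  797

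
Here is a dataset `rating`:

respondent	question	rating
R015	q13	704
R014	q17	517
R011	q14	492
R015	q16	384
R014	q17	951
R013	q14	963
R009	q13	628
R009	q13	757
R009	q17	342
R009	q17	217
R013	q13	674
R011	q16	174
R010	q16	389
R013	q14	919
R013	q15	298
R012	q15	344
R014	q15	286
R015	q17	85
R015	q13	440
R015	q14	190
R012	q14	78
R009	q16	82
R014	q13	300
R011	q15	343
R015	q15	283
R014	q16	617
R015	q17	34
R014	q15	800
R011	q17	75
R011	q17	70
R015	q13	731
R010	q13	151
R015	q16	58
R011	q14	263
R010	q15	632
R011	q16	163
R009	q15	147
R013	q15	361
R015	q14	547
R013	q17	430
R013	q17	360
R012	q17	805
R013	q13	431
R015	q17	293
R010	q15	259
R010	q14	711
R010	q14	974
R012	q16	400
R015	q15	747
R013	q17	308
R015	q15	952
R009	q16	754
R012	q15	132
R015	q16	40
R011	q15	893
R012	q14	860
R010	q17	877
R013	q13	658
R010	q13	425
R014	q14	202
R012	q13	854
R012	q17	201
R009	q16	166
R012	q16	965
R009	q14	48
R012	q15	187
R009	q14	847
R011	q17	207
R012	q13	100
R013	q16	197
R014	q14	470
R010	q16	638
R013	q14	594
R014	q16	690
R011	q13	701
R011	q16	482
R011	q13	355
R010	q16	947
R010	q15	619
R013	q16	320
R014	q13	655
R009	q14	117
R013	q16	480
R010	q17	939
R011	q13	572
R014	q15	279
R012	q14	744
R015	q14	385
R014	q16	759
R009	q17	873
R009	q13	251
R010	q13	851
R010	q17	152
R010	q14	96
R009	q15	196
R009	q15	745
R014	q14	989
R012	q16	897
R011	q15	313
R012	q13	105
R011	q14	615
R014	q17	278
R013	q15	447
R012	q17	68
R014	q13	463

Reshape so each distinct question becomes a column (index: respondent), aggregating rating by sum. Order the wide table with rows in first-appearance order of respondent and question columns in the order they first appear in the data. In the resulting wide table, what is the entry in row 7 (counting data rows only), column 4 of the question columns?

With rows in first-appearance order of respondent, row 7 is respondent=R012. question columns in first-appearance order: q13, q17, q14, q16, q15; column 4 is q16.
Long rows with respondent=R012, question=q16: 400 + 965 + 897 = 2262.

2262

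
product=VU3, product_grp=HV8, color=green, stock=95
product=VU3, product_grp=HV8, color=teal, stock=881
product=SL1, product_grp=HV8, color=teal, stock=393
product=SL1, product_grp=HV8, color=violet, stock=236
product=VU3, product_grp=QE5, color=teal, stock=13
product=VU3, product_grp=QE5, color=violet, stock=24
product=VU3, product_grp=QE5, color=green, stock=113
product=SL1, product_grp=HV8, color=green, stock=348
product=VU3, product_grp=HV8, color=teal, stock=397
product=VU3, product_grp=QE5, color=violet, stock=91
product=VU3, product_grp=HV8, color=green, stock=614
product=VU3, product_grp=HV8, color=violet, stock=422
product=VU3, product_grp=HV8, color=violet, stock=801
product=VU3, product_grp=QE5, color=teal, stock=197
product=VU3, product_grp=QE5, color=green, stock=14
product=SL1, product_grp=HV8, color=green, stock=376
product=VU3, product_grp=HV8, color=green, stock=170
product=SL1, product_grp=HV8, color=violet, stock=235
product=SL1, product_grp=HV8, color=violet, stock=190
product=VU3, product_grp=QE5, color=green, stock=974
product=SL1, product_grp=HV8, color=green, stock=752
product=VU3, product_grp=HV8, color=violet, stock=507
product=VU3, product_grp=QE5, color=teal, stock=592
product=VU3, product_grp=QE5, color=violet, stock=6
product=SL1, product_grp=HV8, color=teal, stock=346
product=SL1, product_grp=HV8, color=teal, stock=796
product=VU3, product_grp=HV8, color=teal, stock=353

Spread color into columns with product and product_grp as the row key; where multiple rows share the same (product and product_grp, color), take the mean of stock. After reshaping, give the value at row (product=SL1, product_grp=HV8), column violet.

220.33

Rows with product=SL1, product_grp=HV8 and color=violet: stock values are 236, 235, 190.
(236 + 235 + 190) / 3 = 220.33.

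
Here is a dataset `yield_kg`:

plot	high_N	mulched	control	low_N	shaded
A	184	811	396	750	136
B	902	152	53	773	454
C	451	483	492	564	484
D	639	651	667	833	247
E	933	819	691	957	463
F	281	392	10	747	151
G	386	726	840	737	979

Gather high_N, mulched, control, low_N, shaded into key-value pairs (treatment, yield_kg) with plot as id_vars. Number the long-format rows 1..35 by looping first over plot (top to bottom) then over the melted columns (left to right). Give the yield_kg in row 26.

281

35 rows total (7 × 5). Row 26: index ⌊(26-1)/5⌋ = 5 into plot → F; (26-1) mod 5 = 0 into the melted columns → high_N.
So row 26 is (F, high_N, 281); yield_kg = 281.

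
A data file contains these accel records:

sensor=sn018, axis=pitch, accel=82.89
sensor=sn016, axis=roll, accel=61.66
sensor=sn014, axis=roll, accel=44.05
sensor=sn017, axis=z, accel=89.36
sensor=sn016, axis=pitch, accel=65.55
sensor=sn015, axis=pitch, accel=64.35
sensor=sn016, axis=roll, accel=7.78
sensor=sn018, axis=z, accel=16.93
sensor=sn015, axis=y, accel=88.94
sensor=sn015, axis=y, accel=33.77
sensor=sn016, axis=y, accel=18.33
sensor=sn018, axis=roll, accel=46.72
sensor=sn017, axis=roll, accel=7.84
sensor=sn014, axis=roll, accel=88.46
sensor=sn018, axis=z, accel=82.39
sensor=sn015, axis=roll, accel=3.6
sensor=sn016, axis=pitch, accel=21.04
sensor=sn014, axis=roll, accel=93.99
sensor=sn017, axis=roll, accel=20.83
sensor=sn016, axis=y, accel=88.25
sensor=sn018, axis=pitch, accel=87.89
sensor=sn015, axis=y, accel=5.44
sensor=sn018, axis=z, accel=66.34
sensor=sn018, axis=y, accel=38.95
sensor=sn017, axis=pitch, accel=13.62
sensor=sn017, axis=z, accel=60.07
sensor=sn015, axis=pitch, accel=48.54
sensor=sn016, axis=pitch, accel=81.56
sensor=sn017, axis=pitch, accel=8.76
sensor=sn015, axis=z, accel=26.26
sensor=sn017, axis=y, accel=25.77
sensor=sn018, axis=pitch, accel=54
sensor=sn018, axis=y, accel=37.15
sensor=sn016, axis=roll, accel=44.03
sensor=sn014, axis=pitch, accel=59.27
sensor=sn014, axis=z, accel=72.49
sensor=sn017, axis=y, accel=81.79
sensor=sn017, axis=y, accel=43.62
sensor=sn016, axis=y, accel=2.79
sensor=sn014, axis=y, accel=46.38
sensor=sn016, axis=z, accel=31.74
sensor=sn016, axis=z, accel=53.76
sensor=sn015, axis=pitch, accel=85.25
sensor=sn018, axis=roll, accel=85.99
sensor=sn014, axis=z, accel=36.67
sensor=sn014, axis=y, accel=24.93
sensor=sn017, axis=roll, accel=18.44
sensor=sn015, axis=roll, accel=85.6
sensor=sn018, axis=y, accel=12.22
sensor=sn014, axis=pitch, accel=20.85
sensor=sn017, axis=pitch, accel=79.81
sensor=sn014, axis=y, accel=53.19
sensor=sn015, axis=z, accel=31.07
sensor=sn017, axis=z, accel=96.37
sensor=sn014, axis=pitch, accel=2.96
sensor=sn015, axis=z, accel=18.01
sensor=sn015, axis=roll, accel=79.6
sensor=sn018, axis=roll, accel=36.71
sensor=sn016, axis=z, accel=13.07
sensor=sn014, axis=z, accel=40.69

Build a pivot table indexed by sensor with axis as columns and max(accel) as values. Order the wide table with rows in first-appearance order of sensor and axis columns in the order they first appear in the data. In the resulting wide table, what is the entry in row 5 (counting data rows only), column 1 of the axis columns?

85.25

With rows in first-appearance order of sensor, row 5 is sensor=sn015. axis columns in first-appearance order: pitch, roll, z, y; column 1 is pitch.
Long rows with sensor=sn015, axis=pitch: max(64.35, 48.54, 85.25) = 85.25.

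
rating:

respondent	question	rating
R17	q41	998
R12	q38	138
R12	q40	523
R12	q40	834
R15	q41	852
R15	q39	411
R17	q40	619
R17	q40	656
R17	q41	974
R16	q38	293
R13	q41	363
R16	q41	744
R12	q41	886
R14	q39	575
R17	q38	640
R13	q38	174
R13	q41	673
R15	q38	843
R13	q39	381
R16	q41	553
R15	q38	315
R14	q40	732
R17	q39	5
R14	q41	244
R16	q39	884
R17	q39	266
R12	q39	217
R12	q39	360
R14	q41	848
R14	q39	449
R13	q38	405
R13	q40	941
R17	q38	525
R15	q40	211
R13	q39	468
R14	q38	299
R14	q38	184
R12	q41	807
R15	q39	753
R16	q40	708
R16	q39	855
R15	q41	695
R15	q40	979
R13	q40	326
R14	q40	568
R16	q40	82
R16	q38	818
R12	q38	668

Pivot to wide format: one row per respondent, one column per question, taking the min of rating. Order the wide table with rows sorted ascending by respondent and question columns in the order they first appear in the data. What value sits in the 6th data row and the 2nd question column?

With rows sorted ascending by respondent, row 6 is respondent=R17. question columns in first-appearance order: q41, q38, q40, q39; column 2 is q38.
Long rows with respondent=R17, question=q38: min(640, 525) = 525.

525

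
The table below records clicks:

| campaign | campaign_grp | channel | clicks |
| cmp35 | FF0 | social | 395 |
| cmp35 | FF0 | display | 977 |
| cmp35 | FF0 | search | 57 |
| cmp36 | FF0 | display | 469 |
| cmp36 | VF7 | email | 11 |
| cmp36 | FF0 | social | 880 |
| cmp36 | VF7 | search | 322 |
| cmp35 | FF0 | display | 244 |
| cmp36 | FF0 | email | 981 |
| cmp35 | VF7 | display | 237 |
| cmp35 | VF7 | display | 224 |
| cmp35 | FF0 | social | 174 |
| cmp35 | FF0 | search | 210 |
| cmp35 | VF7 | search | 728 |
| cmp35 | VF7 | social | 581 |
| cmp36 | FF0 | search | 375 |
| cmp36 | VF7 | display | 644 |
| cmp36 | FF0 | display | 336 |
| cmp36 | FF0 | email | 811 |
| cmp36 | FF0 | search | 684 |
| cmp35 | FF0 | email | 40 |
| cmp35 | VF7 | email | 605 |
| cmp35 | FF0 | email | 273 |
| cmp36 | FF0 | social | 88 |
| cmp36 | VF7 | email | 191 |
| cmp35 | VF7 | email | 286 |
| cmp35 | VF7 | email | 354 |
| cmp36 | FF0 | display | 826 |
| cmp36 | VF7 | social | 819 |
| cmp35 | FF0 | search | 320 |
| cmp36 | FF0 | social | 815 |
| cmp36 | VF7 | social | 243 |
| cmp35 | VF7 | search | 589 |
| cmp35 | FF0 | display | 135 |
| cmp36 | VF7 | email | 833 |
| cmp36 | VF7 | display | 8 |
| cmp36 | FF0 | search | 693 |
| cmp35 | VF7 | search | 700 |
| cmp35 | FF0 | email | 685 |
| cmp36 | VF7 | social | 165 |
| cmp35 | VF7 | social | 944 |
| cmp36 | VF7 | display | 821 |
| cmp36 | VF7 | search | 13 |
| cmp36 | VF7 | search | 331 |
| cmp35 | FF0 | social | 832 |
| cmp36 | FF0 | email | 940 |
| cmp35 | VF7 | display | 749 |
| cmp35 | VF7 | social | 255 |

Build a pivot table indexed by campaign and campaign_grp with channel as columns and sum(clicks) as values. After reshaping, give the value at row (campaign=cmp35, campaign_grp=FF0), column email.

998

Rows with campaign=cmp35, campaign_grp=FF0 and channel=email: clicks values are 40, 273, 685.
40 + 273 + 685 = 998.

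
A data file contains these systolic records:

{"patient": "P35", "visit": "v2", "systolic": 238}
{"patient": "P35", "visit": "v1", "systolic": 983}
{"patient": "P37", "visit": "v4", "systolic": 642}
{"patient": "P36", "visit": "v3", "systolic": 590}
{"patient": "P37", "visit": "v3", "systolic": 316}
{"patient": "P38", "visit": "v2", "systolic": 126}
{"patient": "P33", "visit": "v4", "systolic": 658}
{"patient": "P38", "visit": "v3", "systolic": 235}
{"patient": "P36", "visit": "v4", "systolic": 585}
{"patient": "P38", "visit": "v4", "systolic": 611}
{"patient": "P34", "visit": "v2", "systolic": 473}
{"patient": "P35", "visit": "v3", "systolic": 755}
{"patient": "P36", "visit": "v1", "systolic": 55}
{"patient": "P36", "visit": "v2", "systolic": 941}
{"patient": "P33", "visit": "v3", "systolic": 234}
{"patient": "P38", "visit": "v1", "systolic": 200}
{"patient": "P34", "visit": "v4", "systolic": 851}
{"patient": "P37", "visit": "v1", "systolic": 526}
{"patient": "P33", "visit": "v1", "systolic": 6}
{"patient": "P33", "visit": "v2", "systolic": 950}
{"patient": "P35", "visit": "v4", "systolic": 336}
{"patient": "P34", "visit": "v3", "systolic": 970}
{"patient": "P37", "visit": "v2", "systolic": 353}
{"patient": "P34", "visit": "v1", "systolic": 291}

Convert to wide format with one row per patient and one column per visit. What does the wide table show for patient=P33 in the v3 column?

234

Wide layout: rows indexed by patient, columns are the 4 distinct visit values (v2, v1, v4, v3).
Cell (patient=P33, visit=v3) draws from the long row where patient=P33 and visit=v3, which has systolic=234.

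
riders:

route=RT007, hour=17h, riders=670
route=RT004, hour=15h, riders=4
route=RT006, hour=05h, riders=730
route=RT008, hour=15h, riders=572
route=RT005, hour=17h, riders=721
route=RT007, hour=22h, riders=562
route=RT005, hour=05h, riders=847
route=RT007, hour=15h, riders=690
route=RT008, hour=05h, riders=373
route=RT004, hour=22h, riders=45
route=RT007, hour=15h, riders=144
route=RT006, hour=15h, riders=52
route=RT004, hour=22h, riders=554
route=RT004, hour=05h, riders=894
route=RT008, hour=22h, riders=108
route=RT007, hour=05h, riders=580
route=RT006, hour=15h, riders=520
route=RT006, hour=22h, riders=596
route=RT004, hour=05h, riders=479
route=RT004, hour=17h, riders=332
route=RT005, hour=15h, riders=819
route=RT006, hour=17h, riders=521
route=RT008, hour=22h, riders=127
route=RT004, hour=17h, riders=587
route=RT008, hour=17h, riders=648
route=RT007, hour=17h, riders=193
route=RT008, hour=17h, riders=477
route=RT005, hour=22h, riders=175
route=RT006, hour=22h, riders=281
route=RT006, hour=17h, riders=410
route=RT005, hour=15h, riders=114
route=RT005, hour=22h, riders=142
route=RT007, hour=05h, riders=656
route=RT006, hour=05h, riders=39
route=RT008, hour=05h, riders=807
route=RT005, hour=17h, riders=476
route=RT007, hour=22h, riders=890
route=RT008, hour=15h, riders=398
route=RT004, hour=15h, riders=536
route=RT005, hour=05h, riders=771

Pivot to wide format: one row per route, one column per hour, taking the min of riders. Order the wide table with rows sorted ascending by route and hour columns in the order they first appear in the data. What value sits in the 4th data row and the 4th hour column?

With rows sorted ascending by route, row 4 is route=RT007. hour columns in first-appearance order: 17h, 15h, 05h, 22h; column 4 is 22h.
Long rows with route=RT007, hour=22h: min(562, 890) = 562.

562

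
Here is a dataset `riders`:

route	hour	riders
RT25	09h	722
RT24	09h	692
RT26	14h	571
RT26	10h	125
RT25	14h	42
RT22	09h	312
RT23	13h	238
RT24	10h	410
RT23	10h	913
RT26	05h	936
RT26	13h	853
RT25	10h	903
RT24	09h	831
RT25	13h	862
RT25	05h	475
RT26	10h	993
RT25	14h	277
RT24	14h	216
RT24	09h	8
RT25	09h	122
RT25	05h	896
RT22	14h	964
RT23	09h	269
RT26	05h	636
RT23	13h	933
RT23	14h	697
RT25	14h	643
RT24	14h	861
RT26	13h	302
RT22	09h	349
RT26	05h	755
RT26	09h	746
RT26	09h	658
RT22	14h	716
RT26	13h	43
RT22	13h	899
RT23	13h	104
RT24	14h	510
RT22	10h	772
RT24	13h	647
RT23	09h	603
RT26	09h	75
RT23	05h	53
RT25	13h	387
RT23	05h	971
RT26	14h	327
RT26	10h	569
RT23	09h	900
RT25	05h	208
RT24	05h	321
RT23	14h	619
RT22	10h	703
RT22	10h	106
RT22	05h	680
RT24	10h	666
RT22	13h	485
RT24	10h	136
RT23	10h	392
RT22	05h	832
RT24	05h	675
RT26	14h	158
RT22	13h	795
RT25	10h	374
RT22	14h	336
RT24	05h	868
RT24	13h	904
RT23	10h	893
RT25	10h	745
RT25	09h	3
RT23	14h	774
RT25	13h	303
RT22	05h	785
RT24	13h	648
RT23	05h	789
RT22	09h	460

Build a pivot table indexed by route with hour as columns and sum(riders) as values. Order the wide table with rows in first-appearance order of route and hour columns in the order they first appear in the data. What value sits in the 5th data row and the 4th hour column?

With rows in first-appearance order of route, row 5 is route=RT23. hour columns in first-appearance order: 09h, 14h, 10h, 13h, 05h; column 4 is 13h.
Long rows with route=RT23, hour=13h: 238 + 933 + 104 = 1275.

1275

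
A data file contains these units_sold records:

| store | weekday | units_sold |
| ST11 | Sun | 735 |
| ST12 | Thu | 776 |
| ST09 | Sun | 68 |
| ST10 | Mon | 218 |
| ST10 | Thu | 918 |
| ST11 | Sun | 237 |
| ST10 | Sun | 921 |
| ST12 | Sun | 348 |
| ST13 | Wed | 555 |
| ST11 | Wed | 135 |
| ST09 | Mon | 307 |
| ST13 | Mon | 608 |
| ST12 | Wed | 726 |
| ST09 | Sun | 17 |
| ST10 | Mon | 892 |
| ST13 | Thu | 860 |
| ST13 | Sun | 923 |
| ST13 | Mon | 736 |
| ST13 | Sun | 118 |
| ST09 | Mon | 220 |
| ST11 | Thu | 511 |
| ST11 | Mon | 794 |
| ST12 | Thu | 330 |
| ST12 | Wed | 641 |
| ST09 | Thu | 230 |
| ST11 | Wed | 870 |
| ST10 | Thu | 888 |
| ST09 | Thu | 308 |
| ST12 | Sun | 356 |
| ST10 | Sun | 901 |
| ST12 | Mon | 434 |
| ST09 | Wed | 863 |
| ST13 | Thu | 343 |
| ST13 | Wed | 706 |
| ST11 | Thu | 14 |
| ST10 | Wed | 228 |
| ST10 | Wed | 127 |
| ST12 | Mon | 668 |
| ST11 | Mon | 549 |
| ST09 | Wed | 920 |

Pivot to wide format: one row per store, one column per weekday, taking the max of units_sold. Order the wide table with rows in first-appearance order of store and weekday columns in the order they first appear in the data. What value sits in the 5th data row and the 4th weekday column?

706

With rows in first-appearance order of store, row 5 is store=ST13. weekday columns in first-appearance order: Sun, Thu, Mon, Wed; column 4 is Wed.
Long rows with store=ST13, weekday=Wed: max(555, 706) = 706.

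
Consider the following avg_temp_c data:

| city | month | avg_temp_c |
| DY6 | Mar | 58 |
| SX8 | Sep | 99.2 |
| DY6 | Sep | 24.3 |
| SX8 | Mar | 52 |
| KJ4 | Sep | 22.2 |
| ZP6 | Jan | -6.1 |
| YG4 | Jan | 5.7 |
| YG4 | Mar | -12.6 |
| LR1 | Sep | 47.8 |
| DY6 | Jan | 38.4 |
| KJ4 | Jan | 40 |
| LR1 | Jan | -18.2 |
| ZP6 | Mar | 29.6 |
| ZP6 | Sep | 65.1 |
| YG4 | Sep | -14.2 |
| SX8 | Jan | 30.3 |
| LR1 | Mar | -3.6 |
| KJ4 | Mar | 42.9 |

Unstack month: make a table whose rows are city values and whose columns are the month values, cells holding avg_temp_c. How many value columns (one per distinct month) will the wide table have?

3 distinct month values: Jan, Sep, Mar.

3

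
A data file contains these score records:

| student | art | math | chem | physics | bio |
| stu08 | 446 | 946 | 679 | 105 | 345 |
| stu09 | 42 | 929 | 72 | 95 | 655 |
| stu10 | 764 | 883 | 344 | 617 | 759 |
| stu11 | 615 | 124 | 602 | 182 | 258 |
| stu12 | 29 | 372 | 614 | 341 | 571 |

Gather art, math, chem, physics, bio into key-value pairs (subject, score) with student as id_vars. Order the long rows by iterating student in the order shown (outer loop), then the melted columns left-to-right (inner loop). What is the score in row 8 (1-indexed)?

25 rows total (5 × 5). Row 8: index ⌊(8-1)/5⌋ = 1 into student → stu09; (8-1) mod 5 = 2 into the melted columns → chem.
So row 8 is (stu09, chem, 72); score = 72.

72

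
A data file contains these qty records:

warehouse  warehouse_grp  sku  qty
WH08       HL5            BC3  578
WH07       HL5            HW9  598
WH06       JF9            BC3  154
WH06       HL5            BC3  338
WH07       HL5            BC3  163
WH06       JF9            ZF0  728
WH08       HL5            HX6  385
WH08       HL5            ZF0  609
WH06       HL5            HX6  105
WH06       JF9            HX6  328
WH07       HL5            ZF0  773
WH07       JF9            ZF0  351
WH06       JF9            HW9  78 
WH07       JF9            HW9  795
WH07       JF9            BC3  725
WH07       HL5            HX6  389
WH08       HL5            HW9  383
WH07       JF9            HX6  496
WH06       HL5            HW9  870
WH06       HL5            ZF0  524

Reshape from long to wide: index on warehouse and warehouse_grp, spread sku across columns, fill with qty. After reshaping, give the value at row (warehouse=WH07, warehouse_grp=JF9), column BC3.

725

Wide layout: rows indexed by warehouse and warehouse_grp, columns are the 4 distinct sku values (BC3, HW9, ZF0, HX6).
Cell (warehouse=WH07, warehouse_grp=JF9, sku=BC3) draws from the long row where warehouse=WH07, warehouse_grp=JF9 and sku=BC3, which has qty=725.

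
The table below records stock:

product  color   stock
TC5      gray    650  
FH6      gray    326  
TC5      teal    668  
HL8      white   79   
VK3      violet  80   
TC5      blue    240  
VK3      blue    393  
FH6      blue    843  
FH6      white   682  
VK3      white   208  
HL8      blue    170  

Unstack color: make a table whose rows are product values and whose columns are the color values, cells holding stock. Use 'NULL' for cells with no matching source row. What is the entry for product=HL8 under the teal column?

NULL

No long-format row has product=HL8 and color=teal, so the cell is NULL.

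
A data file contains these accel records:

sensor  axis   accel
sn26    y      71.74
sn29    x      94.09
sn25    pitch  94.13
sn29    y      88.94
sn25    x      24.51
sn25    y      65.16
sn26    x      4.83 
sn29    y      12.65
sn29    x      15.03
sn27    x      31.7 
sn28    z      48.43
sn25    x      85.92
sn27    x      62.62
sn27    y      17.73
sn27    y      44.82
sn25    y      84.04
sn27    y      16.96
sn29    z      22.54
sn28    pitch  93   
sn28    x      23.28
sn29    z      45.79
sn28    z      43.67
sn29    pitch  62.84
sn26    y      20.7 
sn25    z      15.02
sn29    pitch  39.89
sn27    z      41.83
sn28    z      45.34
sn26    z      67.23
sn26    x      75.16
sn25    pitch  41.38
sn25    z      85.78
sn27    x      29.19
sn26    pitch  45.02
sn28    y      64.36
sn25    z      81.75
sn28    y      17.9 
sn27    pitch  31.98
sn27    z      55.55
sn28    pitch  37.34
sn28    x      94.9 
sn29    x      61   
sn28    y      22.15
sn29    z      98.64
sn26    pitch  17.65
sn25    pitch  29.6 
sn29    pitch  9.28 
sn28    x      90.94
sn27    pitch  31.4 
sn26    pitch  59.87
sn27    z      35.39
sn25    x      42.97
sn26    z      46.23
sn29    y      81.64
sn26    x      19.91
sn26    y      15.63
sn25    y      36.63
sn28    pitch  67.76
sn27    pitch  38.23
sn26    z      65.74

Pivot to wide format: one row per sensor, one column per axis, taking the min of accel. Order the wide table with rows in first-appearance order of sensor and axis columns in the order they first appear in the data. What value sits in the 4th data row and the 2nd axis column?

29.19

With rows in first-appearance order of sensor, row 4 is sensor=sn27. axis columns in first-appearance order: y, x, pitch, z; column 2 is x.
Long rows with sensor=sn27, axis=x: min(31.7, 62.62, 29.19) = 29.19.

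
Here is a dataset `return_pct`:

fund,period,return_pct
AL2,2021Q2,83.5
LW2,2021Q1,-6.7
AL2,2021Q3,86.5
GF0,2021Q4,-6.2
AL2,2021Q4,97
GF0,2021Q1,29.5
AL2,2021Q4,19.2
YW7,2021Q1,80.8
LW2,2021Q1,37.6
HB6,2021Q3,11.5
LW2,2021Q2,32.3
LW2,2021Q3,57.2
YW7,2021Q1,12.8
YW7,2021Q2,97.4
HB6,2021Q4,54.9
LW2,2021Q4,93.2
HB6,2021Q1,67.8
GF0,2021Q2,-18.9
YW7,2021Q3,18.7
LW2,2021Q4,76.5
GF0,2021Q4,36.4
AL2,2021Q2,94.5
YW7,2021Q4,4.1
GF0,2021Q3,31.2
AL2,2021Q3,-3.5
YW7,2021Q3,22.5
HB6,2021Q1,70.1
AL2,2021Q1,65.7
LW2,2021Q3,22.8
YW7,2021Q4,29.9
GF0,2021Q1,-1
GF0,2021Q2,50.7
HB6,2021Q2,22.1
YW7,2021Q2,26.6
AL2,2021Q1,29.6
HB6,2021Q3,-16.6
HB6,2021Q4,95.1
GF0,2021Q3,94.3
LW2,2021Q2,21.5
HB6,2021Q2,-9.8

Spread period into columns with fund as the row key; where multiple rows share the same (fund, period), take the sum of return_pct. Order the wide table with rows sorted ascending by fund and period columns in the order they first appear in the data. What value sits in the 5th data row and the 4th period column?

With rows sorted ascending by fund, row 5 is fund=YW7. period columns in first-appearance order: 2021Q2, 2021Q1, 2021Q3, 2021Q4; column 4 is 2021Q4.
Long rows with fund=YW7, period=2021Q4: 4.1 + 29.9 = 34.

34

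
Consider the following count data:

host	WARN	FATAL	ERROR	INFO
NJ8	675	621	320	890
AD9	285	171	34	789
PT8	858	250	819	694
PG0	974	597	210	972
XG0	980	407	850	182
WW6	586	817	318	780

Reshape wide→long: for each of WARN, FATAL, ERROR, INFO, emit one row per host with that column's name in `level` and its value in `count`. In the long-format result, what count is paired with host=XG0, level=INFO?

Unpivoting turns each (host, wide-column) pair into one long row.
The wide cell at row XG0, column INFO holds 182, so the long row (XG0, INFO) has count=182.

182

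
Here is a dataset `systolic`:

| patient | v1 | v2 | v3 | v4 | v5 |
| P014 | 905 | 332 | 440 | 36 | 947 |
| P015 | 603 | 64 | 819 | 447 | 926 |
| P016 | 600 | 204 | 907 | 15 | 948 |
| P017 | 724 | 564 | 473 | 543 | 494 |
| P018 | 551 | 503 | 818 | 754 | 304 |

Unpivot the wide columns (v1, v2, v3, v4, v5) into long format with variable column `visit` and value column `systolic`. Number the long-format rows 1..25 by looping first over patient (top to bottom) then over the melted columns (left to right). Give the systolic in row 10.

25 rows total (5 × 5). Row 10: index ⌊(10-1)/5⌋ = 1 into patient → P015; (10-1) mod 5 = 4 into the melted columns → v5.
So row 10 is (P015, v5, 926); systolic = 926.

926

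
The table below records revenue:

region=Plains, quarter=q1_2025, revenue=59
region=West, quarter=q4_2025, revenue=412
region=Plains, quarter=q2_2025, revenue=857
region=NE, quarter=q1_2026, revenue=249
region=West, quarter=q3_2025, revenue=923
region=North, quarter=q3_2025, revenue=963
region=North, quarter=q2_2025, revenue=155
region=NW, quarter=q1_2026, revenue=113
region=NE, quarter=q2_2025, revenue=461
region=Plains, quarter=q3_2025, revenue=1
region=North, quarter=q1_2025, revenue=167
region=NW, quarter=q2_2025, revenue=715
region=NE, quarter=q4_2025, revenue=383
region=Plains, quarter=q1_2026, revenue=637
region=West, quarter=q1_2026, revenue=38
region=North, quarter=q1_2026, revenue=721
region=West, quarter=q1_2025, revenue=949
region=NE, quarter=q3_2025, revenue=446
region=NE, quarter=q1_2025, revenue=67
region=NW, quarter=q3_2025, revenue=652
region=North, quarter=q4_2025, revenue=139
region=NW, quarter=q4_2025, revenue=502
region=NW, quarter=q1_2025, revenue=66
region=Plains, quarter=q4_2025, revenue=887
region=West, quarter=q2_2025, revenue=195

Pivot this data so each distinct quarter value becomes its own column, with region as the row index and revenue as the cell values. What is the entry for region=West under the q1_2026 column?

38

Wide layout: rows indexed by region, columns are the 5 distinct quarter values (q1_2025, q4_2025, q2_2025, q1_2026, q3_2025).
Cell (region=West, quarter=q1_2026) draws from the long row where region=West and quarter=q1_2026, which has revenue=38.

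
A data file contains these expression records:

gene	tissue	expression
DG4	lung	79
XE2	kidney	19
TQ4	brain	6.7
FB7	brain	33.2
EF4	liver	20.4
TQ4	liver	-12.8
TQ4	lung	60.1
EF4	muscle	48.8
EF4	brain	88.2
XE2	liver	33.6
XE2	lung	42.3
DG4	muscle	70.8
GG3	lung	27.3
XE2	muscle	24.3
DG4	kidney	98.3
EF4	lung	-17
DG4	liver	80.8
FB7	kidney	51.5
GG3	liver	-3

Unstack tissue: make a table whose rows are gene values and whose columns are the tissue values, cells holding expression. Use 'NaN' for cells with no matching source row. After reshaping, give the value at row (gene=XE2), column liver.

The long row with gene=XE2, tissue=liver has expression=33.6.

33.6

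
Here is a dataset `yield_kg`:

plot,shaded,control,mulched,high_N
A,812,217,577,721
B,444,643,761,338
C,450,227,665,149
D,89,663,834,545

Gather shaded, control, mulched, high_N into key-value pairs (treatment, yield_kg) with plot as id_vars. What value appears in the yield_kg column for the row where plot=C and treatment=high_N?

Unpivoting turns each (plot, wide-column) pair into one long row.
The wide cell at row C, column high_N holds 149, so the long row (C, high_N) has yield_kg=149.

149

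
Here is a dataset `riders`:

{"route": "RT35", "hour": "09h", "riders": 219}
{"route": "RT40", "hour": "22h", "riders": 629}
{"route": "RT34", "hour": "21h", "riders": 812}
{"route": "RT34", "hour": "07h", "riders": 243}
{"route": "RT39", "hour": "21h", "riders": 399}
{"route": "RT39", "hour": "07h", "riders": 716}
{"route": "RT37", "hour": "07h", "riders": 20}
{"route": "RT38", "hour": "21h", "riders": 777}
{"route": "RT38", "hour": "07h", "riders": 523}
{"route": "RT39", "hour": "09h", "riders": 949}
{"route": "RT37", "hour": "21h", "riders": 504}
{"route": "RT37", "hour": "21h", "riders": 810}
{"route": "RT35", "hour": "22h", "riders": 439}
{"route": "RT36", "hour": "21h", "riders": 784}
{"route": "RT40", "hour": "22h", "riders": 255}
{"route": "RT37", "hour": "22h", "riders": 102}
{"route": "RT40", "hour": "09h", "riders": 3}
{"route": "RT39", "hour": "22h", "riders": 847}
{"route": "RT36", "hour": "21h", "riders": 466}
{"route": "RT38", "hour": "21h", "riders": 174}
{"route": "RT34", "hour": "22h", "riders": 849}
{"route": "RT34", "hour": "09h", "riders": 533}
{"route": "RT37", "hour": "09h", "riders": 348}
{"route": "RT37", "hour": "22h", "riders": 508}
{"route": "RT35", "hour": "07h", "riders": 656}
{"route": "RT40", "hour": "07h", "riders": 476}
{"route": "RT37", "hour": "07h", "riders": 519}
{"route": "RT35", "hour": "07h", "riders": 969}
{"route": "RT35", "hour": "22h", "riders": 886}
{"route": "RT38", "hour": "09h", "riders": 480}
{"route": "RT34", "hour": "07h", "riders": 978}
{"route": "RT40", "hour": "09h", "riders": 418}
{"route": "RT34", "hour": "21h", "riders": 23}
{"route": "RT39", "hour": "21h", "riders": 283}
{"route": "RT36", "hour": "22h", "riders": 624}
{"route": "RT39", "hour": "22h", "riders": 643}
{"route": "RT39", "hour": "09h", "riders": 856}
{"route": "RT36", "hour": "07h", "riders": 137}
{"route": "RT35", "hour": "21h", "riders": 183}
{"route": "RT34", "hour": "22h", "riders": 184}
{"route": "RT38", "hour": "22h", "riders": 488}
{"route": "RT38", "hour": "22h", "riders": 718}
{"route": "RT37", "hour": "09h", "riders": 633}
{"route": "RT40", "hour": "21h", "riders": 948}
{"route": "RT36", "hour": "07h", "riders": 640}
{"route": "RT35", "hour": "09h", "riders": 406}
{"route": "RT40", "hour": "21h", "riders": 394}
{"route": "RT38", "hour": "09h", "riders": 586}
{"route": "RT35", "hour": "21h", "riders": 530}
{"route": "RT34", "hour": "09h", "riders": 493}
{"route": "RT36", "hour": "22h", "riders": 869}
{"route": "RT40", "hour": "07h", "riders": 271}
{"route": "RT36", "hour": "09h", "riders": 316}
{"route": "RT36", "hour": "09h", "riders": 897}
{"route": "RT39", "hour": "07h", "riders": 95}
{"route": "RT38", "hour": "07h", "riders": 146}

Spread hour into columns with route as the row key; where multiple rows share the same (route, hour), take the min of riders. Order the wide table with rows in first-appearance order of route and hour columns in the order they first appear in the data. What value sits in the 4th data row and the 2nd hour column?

With rows in first-appearance order of route, row 4 is route=RT39. hour columns in first-appearance order: 09h, 22h, 21h, 07h; column 2 is 22h.
Long rows with route=RT39, hour=22h: min(847, 643) = 643.

643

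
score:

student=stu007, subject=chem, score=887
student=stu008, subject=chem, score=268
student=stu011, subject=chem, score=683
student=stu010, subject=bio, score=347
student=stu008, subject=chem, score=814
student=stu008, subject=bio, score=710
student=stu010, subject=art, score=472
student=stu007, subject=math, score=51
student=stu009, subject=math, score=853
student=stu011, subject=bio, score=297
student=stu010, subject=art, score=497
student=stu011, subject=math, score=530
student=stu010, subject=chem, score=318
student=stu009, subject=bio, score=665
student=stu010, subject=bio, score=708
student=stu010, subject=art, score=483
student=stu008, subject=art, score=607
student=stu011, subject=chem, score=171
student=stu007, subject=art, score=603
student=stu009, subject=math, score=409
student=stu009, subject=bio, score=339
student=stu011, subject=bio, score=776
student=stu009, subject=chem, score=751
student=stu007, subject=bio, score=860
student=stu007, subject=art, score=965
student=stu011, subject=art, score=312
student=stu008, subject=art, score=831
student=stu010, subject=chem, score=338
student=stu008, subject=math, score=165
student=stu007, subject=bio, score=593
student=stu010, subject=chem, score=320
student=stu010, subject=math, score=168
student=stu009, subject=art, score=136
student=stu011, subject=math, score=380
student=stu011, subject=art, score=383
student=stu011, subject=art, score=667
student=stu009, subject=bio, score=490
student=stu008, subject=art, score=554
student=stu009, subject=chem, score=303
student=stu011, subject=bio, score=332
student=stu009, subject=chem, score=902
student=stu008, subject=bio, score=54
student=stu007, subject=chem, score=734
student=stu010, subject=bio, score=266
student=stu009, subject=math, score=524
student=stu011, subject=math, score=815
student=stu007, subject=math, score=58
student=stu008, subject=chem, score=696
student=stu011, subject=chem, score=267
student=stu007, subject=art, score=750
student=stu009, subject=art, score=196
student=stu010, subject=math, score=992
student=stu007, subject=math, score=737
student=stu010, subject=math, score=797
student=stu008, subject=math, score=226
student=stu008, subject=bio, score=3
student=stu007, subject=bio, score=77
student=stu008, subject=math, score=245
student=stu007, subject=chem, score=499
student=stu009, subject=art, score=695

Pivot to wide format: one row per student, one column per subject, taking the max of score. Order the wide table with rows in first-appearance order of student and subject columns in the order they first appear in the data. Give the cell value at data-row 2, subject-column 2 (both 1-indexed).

710

With rows in first-appearance order of student, row 2 is student=stu008. subject columns in first-appearance order: chem, bio, art, math; column 2 is bio.
Long rows with student=stu008, subject=bio: max(710, 54, 3) = 710.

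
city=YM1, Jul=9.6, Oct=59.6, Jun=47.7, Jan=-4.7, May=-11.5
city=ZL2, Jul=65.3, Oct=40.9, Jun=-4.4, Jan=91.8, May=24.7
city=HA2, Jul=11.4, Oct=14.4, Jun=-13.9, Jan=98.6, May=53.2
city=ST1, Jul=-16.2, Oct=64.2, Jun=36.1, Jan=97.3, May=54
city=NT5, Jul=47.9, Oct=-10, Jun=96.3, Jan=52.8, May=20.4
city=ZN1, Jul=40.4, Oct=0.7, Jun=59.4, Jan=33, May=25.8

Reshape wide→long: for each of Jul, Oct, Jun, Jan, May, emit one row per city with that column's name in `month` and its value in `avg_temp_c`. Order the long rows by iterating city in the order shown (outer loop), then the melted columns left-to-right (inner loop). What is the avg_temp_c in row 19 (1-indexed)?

97.3

30 rows total (6 × 5). Row 19: index ⌊(19-1)/5⌋ = 3 into city → ST1; (19-1) mod 5 = 3 into the melted columns → Jan.
So row 19 is (ST1, Jan, 97.3); avg_temp_c = 97.3.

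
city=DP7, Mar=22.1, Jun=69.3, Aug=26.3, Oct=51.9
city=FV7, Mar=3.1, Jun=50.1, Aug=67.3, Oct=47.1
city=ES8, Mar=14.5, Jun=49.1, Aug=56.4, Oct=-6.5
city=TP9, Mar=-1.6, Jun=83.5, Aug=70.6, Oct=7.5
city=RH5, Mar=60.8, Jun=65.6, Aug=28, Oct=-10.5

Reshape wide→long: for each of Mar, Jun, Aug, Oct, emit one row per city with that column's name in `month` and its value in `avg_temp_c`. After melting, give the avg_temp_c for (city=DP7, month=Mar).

22.1

Unpivoting turns each (city, wide-column) pair into one long row.
The wide cell at row DP7, column Mar holds 22.1, so the long row (DP7, Mar) has avg_temp_c=22.1.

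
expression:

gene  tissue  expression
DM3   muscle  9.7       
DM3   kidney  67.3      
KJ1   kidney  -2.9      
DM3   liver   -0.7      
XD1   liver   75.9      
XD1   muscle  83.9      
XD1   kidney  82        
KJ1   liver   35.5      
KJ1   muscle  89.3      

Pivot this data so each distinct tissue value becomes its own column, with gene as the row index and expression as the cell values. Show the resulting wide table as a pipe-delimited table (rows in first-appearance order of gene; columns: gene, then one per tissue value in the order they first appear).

| gene | muscle | kidney | liver |
| DM3 | 9.7 | 67.3 | -0.7 |
| KJ1 | 89.3 | -2.9 | 35.5 |
| XD1 | 83.9 | 82 | 75.9 |

Columns: gene plus the 3 distinct tissue values (muscle, kidney, liver).
For example, row DM3 column muscle takes expression=9.7 from the long row (DM3, muscle).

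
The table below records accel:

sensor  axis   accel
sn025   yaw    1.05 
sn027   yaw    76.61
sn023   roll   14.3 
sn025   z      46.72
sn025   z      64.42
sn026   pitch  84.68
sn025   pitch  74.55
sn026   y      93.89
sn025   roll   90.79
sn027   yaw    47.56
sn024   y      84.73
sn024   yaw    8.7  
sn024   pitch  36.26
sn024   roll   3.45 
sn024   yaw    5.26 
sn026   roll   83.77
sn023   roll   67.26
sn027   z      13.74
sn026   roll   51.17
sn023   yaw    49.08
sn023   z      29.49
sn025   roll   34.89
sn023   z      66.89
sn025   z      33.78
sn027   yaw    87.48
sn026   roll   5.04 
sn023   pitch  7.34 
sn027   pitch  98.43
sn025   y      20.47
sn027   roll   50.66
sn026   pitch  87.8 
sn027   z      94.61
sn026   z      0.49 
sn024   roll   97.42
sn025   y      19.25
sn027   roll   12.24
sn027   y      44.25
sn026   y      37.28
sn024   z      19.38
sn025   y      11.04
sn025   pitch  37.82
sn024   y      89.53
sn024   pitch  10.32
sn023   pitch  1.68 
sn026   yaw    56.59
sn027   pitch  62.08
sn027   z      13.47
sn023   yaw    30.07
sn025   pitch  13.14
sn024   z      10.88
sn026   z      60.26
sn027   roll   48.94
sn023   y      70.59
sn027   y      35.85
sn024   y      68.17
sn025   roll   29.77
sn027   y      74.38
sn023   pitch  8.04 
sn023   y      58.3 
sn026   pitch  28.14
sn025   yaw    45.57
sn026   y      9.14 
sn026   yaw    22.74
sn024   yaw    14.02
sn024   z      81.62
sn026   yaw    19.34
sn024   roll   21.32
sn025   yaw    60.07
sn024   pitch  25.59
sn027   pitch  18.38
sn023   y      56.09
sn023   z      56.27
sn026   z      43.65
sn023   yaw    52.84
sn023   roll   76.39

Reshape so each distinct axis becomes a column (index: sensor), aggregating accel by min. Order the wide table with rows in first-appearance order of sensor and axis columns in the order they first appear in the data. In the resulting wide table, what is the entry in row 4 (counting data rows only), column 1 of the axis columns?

19.34

With rows in first-appearance order of sensor, row 4 is sensor=sn026. axis columns in first-appearance order: yaw, roll, z, pitch, y; column 1 is yaw.
Long rows with sensor=sn026, axis=yaw: min(56.59, 22.74, 19.34) = 19.34.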